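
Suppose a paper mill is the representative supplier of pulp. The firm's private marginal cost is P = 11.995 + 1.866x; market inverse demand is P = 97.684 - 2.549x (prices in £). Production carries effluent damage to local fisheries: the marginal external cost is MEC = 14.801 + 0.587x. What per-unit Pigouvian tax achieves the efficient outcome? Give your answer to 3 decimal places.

tax = £23.120 per unit

Social marginal cost = private MC + MEC = 26.796 + 2.453x.
Set SMC = demand: 26.796 + 2.453x = 97.684 - 2.549x → x* = 14.1719.
The Pigouvian tax equals MEC at x*: 14.801 + 0.587×14.1719 = 23.1199.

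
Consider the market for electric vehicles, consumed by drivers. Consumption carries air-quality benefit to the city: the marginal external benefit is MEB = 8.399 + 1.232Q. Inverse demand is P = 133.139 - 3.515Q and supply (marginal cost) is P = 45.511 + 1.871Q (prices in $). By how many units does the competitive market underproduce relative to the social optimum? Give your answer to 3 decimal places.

Market equilibrium (private): 45.511 + 1.871Q = 133.139 - 3.515Q → Q_m = 16.2696.
Social marginal benefit = demand + MEB = 141.538 - 2.283Q.
Set SMB = MC: 141.538 - 2.283Q = 45.511 + 1.871Q → Q* = 23.1168.
Gap = |16.2696 − 23.1168| = 6.8472.

6.847 units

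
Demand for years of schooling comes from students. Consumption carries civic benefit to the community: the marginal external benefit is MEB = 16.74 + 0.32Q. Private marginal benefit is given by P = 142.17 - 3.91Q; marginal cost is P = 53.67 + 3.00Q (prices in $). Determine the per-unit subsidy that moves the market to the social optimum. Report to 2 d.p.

subsidy = $21.85 per unit

Social marginal benefit = demand + MEB = 158.91 - 3.59Q.
Set SMB = MC: 158.91 - 3.59Q = 53.67 + 3.00Q → Q* = 15.9697.
The Pigouvian subsidy equals MEB at Q*: 16.74 + 0.32×15.9697 = 21.8503.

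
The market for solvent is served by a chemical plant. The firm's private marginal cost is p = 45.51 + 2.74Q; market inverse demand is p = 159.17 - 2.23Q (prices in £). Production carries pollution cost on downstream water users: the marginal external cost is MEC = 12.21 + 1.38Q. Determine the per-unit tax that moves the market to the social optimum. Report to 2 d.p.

Social marginal cost = private MC + MEC = 57.72 + 4.12Q.
Set SMC = demand: 57.72 + 4.12Q = 159.17 - 2.23Q → Q* = 15.9764.
The Pigouvian tax equals MEC at Q*: 12.21 + 1.38×15.9764 = 34.2574.

tax = £34.26 per unit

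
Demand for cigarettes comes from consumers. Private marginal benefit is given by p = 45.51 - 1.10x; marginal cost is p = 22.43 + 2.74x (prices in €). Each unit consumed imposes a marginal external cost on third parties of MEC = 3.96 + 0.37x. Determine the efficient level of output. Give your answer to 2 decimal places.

x* = 4.54

Social marginal benefit = demand − MEC = 41.55 - 1.47x.
Set SMB = MC: 41.55 - 1.47x = 22.43 + 2.74x → x* = 4.5416.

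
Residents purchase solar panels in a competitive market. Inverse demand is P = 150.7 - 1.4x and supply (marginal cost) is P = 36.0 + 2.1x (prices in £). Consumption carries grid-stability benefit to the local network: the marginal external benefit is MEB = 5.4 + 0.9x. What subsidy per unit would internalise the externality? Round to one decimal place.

Social marginal benefit = demand + MEB = 156.1 - 0.5x.
Set SMB = MC: 156.1 - 0.5x = 36.0 + 2.1x → x* = 46.1923.
The Pigouvian subsidy equals MEB at x*: 5.4 + 0.9×46.1923 = 46.9731.

subsidy = £47.0 per unit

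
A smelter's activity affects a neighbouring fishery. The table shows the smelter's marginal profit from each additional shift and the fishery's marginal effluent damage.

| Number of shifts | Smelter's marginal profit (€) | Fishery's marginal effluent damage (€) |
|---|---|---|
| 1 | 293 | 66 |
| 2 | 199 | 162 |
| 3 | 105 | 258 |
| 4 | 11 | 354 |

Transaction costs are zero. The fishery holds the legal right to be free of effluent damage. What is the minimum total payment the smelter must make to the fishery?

Efficient level: marginal profit ≥ marginal effluent damage through level 2, so k* = 2.
With the fishery holding the right, the smelter must at least compensate total damage at k*: 66 + 162 = 228.

€228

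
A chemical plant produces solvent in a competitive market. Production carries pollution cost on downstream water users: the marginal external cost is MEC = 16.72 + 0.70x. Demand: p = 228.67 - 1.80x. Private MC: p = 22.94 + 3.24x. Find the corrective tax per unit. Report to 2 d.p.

tax = 39.77 per unit

Social marginal cost = private MC + MEC = 39.66 + 3.94x.
Set SMC = demand: 39.66 + 3.94x = 228.67 - 1.80x → x* = 32.9286.
The Pigouvian tax equals MEC at x*: 16.72 + 0.70×32.9286 = 39.7700.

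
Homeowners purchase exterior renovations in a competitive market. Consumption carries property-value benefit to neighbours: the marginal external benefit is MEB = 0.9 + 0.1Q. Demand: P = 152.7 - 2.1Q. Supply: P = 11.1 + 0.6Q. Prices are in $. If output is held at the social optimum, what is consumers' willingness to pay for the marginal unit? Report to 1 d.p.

P = $37.6

Social marginal benefit = demand + MEB = 153.6 - 2.0Q.
Set SMB = MC: 153.6 - 2.0Q = 11.1 + 0.6Q → Q* = 54.8077.
Consumer price on the demand curve at Q*: 152.7 − 2.1×54.8077 = 37.6038.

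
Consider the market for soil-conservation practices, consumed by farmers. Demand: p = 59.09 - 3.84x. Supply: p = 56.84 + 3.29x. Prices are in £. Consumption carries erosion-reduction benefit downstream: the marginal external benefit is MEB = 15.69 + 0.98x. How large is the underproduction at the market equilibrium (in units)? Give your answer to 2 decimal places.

2.60 units

Market equilibrium (private): 56.84 + 3.29x = 59.09 - 3.84x → x_m = 0.3156.
Social marginal benefit = demand + MEB = 74.78 - 2.86x.
Set SMB = MC: 74.78 - 2.86x = 56.84 + 3.29x → x* = 2.9171.
Gap = |0.3156 − 2.9171| = 2.6015.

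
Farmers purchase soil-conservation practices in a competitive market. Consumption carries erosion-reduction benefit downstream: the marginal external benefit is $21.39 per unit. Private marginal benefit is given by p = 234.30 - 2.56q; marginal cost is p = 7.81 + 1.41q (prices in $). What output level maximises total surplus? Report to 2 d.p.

q* = 62.44

Social marginal benefit = demand + MEB = 255.69 - 2.56q.
Set SMB = MC: 255.69 - 2.56q = 7.81 + 1.41q → q* = 62.4383.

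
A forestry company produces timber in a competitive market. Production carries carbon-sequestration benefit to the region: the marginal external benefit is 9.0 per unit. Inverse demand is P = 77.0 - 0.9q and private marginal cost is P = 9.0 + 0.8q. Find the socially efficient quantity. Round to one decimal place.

Social marginal cost = private MC − MEB = 0.0 + 0.8q.
Set SMC = demand: 0.0 + 0.8q = 77.0 - 0.9q → q* = 45.2941.

q* = 45.3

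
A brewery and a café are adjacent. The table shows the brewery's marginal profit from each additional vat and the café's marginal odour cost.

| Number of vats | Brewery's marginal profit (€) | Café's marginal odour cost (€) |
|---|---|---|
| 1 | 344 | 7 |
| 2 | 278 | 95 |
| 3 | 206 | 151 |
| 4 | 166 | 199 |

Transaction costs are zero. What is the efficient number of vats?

3

Bargaining reaches the level where marginal profit last exceeds marginal odour cost.
That holds through level 3 (206 ≥ 151) but not at 4 (166 < 199).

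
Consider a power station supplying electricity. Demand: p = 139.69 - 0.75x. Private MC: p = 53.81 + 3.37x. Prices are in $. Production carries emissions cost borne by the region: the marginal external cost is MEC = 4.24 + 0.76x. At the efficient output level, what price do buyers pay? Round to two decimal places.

P = $127.14

Social marginal cost = private MC + MEC = 58.05 + 4.13x.
Set SMC = demand: 58.05 + 4.13x = 139.69 - 0.75x → x* = 16.7295.
Consumer price on the demand curve at x*: 139.69 − 0.75×16.7295 = 127.1429.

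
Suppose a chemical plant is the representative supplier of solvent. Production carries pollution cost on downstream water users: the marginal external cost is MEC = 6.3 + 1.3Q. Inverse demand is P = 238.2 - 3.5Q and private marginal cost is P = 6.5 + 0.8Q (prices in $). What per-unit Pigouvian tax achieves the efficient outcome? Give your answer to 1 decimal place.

tax = $58.6 per unit

Social marginal cost = private MC + MEC = 12.8 + 2.1Q.
Set SMC = demand: 12.8 + 2.1Q = 238.2 - 3.5Q → Q* = 40.2500.
The Pigouvian tax equals MEC at Q*: 6.3 + 1.3×40.2500 = 58.6250.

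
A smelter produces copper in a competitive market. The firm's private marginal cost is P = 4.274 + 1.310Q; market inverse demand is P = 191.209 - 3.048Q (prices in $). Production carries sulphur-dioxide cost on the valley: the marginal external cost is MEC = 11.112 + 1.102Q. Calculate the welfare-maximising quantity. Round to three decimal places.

Q* = 32.202

Social marginal cost = private MC + MEC = 15.386 + 2.412Q.
Set SMC = demand: 15.386 + 2.412Q = 191.209 - 3.048Q → Q* = 32.2020.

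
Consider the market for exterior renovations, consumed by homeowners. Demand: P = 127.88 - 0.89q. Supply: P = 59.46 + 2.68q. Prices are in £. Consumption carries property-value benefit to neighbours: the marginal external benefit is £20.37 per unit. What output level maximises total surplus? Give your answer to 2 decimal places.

Social marginal benefit = demand + MEB = 148.25 - 0.89q.
Set SMB = MC: 148.25 - 0.89q = 59.46 + 2.68q → q* = 24.8711.

q* = 24.87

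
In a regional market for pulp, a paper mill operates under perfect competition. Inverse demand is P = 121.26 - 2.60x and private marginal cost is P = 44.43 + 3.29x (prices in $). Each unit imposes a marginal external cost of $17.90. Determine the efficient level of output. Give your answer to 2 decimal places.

x* = 10.01

Social marginal cost = private MC + MEC = 62.33 + 3.29x.
Set SMC = demand: 62.33 + 3.29x = 121.26 - 2.60x → x* = 10.0051.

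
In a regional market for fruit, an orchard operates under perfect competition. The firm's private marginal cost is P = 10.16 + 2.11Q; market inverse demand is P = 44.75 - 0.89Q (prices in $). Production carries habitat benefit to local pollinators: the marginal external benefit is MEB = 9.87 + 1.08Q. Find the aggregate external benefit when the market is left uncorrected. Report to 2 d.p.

Market equilibrium (private): 10.16 + 2.11Q = 44.75 - 0.89Q → Q_m = 11.5300.
Total external benefit = ∫₀^{Q_m} (9.87 + 1.08Q) dQ = 9.87×11.5300 + ½×1.08×11.5300² = 185.5892.

$185.59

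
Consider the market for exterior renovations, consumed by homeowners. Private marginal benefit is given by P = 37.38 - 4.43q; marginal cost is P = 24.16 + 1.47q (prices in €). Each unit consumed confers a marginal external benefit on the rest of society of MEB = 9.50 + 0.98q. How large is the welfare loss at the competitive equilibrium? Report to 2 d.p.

DWL = €13.90

Market equilibrium (private): 24.16 + 1.47q = 37.38 - 4.43q → q_m = 2.2407.
Social marginal benefit = demand + MEB = 46.88 - 3.45q.
Set SMB = MC: 46.88 - 3.45q = 24.16 + 1.47q → q* = 4.6179.
The loss is the area between SMB and MC from q* to q_m; with linear curves that's a triangle of height MEB(q_m).
DWL = ½ × 2.3772 × 11.6959 = 13.9017.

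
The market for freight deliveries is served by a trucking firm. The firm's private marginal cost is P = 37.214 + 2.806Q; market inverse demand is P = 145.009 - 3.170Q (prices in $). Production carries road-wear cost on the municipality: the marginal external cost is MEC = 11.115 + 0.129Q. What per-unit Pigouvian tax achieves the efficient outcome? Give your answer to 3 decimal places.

Social marginal cost = private MC + MEC = 48.329 + 2.935Q.
Set SMC = demand: 48.329 + 2.935Q = 145.009 - 3.170Q → Q* = 15.8362.
The Pigouvian tax equals MEC at Q*: 11.115 + 0.129×15.8362 = 13.1579.

tax = $13.158 per unit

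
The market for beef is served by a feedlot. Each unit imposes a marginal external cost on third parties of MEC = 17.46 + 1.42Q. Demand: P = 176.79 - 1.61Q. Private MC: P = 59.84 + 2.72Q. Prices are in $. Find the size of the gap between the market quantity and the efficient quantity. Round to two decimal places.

Market equilibrium (private): 59.84 + 2.72Q = 176.79 - 1.61Q → Q_m = 27.0092.
Social marginal cost = private MC + MEC = 77.30 + 4.14Q.
Set SMC = demand: 77.30 + 4.14Q = 176.79 - 1.61Q → Q* = 17.3026.
Gap = |27.0092 − 17.3026| = 9.7066.

9.71 units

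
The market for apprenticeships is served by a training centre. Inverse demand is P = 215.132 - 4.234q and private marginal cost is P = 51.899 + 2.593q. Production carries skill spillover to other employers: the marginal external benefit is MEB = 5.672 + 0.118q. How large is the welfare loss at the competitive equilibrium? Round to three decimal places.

DWL = 5.376

Market equilibrium (private): 51.899 + 2.593q = 215.132 - 4.234q → q_m = 23.9099.
Social marginal cost = private MC − MEB = 46.227 + 2.475q.
Set SMC = demand: 46.227 + 2.475q = 215.132 - 4.234q → q* = 25.1759.
The welfare-loss triangle has base |q_m − q*| and height MEB(q_m) (the vertical gap between SMC and demand is zero at q* and MEB at q_m).
DWL = ½ × 1.2660 × 8.4934 = 5.3763.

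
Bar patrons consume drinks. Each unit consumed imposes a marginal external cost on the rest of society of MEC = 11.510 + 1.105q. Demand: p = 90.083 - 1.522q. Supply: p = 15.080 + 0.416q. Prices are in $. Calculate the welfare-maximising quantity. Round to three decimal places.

Social marginal benefit = demand − MEC = 78.573 - 2.627q.
Set SMB = MC: 78.573 - 2.627q = 15.080 + 0.416q → q* = 20.8653.

q* = 20.865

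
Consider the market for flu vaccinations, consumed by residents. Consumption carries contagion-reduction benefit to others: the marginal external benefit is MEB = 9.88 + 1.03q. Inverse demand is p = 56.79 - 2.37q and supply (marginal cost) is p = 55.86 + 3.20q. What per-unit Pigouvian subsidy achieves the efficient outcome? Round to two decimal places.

Social marginal benefit = demand + MEB = 66.67 - 1.34q.
Set SMB = MC: 66.67 - 1.34q = 55.86 + 3.20q → q* = 2.3811.
The Pigouvian subsidy equals MEB at q*: 9.88 + 1.03×2.3811 = 12.3325.

subsidy = 12.33 per unit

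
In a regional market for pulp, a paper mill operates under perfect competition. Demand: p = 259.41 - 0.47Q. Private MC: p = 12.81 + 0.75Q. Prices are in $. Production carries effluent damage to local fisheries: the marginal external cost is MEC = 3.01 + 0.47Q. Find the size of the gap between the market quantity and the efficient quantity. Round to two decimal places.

Market equilibrium (private): 12.81 + 0.75Q = 259.41 - 0.47Q → Q_m = 202.1311.
Social marginal cost = private MC + MEC = 15.82 + 1.22Q.
Set SMC = demand: 15.82 + 1.22Q = 259.41 - 0.47Q → Q* = 144.1361.
Gap = |202.1311 − 144.1361| = 57.9950.

58.00 units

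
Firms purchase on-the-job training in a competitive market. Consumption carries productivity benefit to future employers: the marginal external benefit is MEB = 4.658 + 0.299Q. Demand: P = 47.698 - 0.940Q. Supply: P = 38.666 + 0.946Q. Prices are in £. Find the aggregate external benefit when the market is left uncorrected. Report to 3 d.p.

£25.736

Market equilibrium (private): 38.666 + 0.946Q = 47.698 - 0.940Q → Q_m = 4.7890.
Total external benefit = ∫₀^{Q_m} (4.658 + 0.299Q) dQ = 4.658×4.7890 + ½×0.299×4.7890² = 25.7359.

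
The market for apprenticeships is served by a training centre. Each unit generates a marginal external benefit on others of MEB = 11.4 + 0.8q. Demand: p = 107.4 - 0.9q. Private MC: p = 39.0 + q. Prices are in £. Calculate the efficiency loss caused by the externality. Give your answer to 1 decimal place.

Market equilibrium (private): 39.0 + q = 107.4 - 0.9q → q_m = 36.0000.
Social marginal cost = private MC − MEB = 27.6 + 0.2q.
Set SMC = demand: 27.6 + 0.2q = 107.4 - 0.9q → q* = 72.5455.
The loss is the area between SMC and demand from q* to q_m; with linear curves that's a triangle of height MEB(q_m).
DWL = ½ × 36.5455 × 40.2000 = 734.5646.

DWL = £734.6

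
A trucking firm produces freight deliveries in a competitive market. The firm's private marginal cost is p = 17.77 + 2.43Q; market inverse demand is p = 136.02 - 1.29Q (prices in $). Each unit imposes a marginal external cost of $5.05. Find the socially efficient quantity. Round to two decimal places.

Social marginal cost = private MC + MEC = 22.82 + 2.43Q.
Set SMC = demand: 22.82 + 2.43Q = 136.02 - 1.29Q → Q* = 30.4301.

Q* = 30.43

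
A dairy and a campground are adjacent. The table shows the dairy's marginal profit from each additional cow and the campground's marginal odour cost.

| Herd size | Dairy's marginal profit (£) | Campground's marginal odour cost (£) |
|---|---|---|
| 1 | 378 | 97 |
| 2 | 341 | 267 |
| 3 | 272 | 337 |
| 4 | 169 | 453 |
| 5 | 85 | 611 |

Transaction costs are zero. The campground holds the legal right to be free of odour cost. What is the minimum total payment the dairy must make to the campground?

Efficient level: marginal profit ≥ marginal odour cost through level 2, so k* = 2.
With the campground holding the right, the dairy must at least compensate total damage at k*: 97 + 267 = 364.

£364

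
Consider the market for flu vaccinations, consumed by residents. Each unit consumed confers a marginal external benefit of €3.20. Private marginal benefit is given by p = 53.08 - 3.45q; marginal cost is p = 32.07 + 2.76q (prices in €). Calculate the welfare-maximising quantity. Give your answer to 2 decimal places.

q* = 3.90

Social marginal benefit = demand + MEB = 56.28 - 3.45q.
Set SMB = MC: 56.28 - 3.45q = 32.07 + 2.76q → q* = 3.8986.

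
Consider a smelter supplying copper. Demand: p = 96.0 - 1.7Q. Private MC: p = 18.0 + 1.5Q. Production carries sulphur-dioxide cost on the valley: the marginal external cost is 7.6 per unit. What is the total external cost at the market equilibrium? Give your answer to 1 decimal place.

Market equilibrium (private): 18.0 + 1.5Q = 96.0 - 1.7Q → Q_m = 24.3750.
Total external cost = MEC × Q_m = 7.6 × 24.3750 = 185.2500.

185.3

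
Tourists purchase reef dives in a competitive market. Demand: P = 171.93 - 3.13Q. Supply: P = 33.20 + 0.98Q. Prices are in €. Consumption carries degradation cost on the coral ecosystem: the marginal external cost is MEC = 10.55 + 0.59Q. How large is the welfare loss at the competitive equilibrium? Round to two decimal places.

Market equilibrium (private): 33.20 + 0.98Q = 171.93 - 3.13Q → Q_m = 33.7543.
Social marginal benefit = demand − MEC = 161.38 - 3.72Q.
Set SMB = MC: 161.38 - 3.72Q = 33.20 + 0.98Q → Q* = 27.2723.
Height of the DWL triangle at Q_m is MC(Q_m) − SMB(Q_m) = MEC(Q_m) = 30.4650.
DWL = ½ × 6.4820 × 30.4650 = 98.7371.

DWL = €98.74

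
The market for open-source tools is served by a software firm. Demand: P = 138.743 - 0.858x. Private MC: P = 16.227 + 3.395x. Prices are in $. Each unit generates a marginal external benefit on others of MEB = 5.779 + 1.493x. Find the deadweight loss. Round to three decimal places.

DWL = $431.204

Market equilibrium (private): 16.227 + 3.395x = 138.743 - 0.858x → x_m = 28.8070.
Social marginal cost = private MC − MEB = 10.448 + 1.902x.
Set SMC = demand: 10.448 + 1.902x = 138.743 - 0.858x → x* = 46.4837.
The loss is the area between SMC and demand from x* to x_m; with linear curves that's a triangle of height MEB(x_m).
DWL = ½ × 17.6767 × 48.7878 = 431.2037.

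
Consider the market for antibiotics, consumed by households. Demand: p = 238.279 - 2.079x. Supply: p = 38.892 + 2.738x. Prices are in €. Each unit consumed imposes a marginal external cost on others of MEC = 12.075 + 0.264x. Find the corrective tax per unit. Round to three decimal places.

tax = €21.807 per unit

Social marginal benefit = demand − MEC = 226.204 - 2.343x.
Set SMB = MC: 226.204 - 2.343x = 38.892 + 2.738x → x* = 36.8652.
The Pigouvian tax equals MEC at x*: 12.075 + 0.264×36.8652 = 21.8074.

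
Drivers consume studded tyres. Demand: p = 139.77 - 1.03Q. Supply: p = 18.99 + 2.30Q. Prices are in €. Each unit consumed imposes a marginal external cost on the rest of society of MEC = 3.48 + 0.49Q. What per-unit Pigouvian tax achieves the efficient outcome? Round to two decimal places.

tax = €18.53 per unit

Social marginal benefit = demand − MEC = 136.29 - 1.52Q.
Set SMB = MC: 136.29 - 1.52Q = 18.99 + 2.30Q → Q* = 30.7068.
The Pigouvian tax equals MEC at Q*: 3.48 + 0.49×30.7068 = 18.5263.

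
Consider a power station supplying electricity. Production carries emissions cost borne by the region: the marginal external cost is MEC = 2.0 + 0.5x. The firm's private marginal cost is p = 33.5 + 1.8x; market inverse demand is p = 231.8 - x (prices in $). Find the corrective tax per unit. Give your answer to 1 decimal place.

Social marginal cost = private MC + MEC = 35.5 + 2.3x.
Set SMC = demand: 35.5 + 2.3x = 231.8 - x → x* = 59.4848.
The Pigouvian tax equals MEC at x*: 2.0 + 0.5×59.4848 = 31.7424.

tax = $31.7 per unit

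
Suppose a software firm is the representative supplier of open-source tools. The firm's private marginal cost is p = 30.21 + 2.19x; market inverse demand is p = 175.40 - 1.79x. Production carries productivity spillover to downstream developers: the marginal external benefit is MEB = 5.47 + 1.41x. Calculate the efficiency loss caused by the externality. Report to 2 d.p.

Market equilibrium (private): 30.21 + 2.19x = 175.40 - 1.79x → x_m = 36.4799.
Social marginal cost = private MC − MEB = 24.74 + 0.78x.
Set SMC = demand: 24.74 + 0.78x = 175.40 - 1.79x → x* = 58.6226.
Between x* and x_m the wedge demand − SMC runs linearly from 0 to MEB(x_m), so the loss is a triangle.
DWL = ½ × 22.1427 × 56.9067 = 630.0340.

DWL = 630.03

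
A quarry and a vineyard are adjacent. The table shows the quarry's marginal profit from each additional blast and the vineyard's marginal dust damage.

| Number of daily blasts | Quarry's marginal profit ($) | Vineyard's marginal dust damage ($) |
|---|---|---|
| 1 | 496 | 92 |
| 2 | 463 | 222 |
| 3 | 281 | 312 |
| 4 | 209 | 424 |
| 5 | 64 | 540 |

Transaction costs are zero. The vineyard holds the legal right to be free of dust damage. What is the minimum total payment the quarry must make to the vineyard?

$314

Efficient level: marginal profit ≥ marginal dust damage through level 2, so k* = 2.
With the vineyard holding the right, the quarry must at least compensate total damage at k*: 92 + 222 = 314.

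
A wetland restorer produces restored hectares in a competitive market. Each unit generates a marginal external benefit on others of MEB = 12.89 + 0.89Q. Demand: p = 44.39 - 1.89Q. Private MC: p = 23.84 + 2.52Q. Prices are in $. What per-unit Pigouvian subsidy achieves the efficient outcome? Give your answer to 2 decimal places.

Social marginal cost = private MC − MEB = 10.95 + 1.63Q.
Set SMC = demand: 10.95 + 1.63Q = 44.39 - 1.89Q → Q* = 9.5000.
The Pigouvian subsidy equals MEB at Q*: 12.89 + 0.89×9.5000 = 21.3450.

subsidy = $21.35 per unit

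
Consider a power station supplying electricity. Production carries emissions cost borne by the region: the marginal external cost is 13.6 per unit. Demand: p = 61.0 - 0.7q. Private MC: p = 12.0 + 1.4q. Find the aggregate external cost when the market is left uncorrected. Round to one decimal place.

Market equilibrium (private): 12.0 + 1.4q = 61.0 - 0.7q → q_m = 23.3333.
Total external cost = MEC × q_m = 13.6 × 23.3333 = 317.3329.

317.3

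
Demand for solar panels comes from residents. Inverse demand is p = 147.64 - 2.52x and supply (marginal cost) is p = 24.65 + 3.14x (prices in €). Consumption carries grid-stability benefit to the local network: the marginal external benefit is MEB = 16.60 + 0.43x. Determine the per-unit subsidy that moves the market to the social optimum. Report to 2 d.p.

Social marginal benefit = demand + MEB = 164.24 - 2.09x.
Set SMB = MC: 164.24 - 2.09x = 24.65 + 3.14x → x* = 26.6902.
The Pigouvian subsidy equals MEB at x*: 16.60 + 0.43×26.6902 = 28.0768.

subsidy = €28.08 per unit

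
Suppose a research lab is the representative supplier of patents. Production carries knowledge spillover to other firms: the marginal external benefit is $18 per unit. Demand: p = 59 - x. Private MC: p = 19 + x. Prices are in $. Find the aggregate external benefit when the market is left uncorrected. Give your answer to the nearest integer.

$360

Market equilibrium (private): 19 + x = 59 - x → x_m = 20.0000.
Total external benefit = MEB × x_m = 18 × 20.0000 = 360.0000.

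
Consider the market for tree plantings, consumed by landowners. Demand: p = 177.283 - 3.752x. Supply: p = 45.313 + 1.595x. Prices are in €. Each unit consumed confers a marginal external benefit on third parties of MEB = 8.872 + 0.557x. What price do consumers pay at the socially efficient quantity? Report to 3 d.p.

P = €66.962

Social marginal benefit = demand + MEB = 186.155 - 3.195x.
Set SMB = MC: 186.155 - 3.195x = 45.313 + 1.595x → x* = 29.4033.
Consumer price on the demand curve at x*: 177.283 − 3.752×29.4033 = 66.9618.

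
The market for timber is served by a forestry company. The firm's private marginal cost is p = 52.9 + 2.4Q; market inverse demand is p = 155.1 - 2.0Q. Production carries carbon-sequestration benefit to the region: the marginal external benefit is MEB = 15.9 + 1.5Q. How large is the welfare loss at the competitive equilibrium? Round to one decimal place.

DWL = 443.9

Market equilibrium (private): 52.9 + 2.4Q = 155.1 - 2.0Q → Q_m = 23.2273.
Social marginal cost = private MC − MEB = 37.0 + 0.9Q.
Set SMC = demand: 37.0 + 0.9Q = 155.1 - 2.0Q → Q* = 40.7241.
The welfare-loss triangle has base |Q_m − Q*| and height MEB(Q_m) (the vertical gap between SMC and demand is zero at Q* and MEB at Q_m).
DWL = ½ × 17.4968 × 50.7409 = 443.9017.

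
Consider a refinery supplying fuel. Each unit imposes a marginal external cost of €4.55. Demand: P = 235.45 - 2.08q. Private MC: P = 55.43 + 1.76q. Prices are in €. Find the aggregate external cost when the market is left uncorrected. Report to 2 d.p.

Market equilibrium (private): 55.43 + 1.76q = 235.45 - 2.08q → q_m = 46.8802.
Total external cost = MEC × q_m = 4.55 × 46.8802 = 213.3049.

€213.30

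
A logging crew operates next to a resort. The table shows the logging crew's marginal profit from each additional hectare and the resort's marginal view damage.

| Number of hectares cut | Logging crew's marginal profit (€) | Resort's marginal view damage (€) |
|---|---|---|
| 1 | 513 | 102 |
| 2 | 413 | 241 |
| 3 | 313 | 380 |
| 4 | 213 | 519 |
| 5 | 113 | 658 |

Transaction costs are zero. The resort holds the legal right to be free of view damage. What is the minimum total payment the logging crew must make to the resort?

Efficient level: marginal profit ≥ marginal view damage through level 2, so k* = 2.
With the resort holding the right, the logging crew must at least compensate total damage at k*: 102 + 241 = 343.

€343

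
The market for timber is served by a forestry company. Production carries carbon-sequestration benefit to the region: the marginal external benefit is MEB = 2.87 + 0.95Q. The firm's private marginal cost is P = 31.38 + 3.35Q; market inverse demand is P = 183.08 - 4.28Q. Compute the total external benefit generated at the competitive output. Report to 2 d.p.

244.83

Market equilibrium (private): 31.38 + 3.35Q = 183.08 - 4.28Q → Q_m = 19.8820.
Total external benefit = ∫₀^{Q_m} (2.87 + 0.95Q) dQ = 2.87×19.8820 + ½×0.95×19.8820² = 244.8260.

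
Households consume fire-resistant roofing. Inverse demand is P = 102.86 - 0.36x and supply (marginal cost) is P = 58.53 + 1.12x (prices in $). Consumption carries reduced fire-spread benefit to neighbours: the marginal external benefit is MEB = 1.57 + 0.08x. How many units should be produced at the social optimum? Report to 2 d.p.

x* = 32.79

Social marginal benefit = demand + MEB = 104.43 - 0.28x.
Set SMB = MC: 104.43 - 0.28x = 58.53 + 1.12x → x* = 32.7857.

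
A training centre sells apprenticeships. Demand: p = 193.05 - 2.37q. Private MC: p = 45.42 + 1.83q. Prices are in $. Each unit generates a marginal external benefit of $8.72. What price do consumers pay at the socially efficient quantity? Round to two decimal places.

Social marginal cost = private MC − MEB = 36.70 + 1.83q.
Set SMC = demand: 36.70 + 1.83q = 193.05 - 2.37q → q* = 37.2262.
Consumer price on the demand curve at q*: 193.05 − 2.37×37.2262 = 104.8239.

P = $104.82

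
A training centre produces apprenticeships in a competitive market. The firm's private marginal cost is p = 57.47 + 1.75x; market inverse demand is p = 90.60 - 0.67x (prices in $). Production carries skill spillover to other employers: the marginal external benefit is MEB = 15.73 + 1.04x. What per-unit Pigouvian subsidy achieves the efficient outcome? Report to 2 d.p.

Social marginal cost = private MC − MEB = 41.74 + 0.71x.
Set SMC = demand: 41.74 + 0.71x = 90.60 - 0.67x → x* = 35.4058.
The Pigouvian subsidy equals MEB at x*: 15.73 + 1.04×35.4058 = 52.5520.

subsidy = $52.55 per unit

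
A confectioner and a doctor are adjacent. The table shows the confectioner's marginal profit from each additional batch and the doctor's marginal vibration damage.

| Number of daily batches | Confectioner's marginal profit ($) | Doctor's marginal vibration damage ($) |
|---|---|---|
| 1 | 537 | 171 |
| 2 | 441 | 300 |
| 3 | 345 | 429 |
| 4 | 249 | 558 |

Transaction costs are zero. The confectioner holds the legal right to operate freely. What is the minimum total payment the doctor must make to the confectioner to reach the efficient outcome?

$594

Left alone the confectioner would choose level 4 (marginal profit stays positive).
Efficient level: k* = 2 (marginal profit ≥ marginal vibration damage through 2).
The doctor must at least cover the confectioner's forgone profit from cutting 4→2: 345 + 249 = 594.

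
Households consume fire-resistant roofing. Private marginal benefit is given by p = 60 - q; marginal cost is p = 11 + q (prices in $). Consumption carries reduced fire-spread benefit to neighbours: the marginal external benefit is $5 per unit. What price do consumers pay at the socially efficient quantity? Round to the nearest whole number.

P = $33

Social marginal benefit = demand + MEB = 65 - q.
Set SMB = MC: 65 - q = 11 + q → q* = 27.0000.
Consumer price on the demand curve at q*: 60 − 1×27.0000 = 33.0000.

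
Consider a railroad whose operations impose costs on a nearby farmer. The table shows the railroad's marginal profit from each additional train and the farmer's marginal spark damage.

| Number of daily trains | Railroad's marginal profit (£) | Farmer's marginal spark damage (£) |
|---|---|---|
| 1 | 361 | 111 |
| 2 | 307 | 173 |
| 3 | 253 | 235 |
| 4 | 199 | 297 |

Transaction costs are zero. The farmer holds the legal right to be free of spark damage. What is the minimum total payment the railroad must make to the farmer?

Efficient level: marginal profit ≥ marginal spark damage through level 3, so k* = 3.
With the farmer holding the right, the railroad must at least compensate total damage at k*: 111 + 173 + 235 = 519.

£519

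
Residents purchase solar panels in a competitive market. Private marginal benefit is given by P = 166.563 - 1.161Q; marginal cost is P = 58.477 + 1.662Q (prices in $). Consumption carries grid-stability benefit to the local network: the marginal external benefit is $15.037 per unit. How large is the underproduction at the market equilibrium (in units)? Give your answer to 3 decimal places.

Market equilibrium (private): 58.477 + 1.662Q = 166.563 - 1.161Q → Q_m = 38.2876.
Social marginal benefit = demand + MEB = 181.600 - 1.161Q.
Set SMB = MC: 181.600 - 1.161Q = 58.477 + 1.662Q → Q* = 43.6142.
Gap = |38.2876 − 43.6142| = 5.3266.

5.327 units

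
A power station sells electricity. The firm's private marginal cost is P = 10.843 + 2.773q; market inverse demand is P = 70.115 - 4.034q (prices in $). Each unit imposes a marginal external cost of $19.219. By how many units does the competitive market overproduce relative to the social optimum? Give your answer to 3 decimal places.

2.823 units

Market equilibrium (private): 10.843 + 2.773q = 70.115 - 4.034q → q_m = 8.7075.
Social marginal cost = private MC + MEC = 30.062 + 2.773q.
Set SMC = demand: 30.062 + 2.773q = 70.115 - 4.034q → q* = 5.8841.
Gap = |8.7075 − 5.8841| = 2.8234.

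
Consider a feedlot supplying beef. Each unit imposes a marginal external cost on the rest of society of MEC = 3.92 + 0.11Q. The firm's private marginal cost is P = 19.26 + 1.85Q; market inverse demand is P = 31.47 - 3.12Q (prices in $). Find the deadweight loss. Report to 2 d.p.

Market equilibrium (private): 19.26 + 1.85Q = 31.47 - 3.12Q → Q_m = 2.4567.
Social marginal cost = private MC + MEC = 23.18 + 1.96Q.
Set SMC = demand: 23.18 + 1.96Q = 31.47 - 3.12Q → Q* = 1.6319.
The loss is the area between SMC and demand from Q* to Q_m; with linear curves that's a triangle of height MEC(Q_m).
DWL = ½ × 0.8248 × 4.1902 = 1.7280.

DWL = $1.73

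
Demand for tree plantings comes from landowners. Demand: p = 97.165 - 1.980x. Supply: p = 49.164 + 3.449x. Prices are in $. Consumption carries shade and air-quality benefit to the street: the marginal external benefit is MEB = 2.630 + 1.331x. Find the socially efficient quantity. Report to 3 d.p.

Social marginal benefit = demand + MEB = 99.795 - 0.649x.
Set SMB = MC: 99.795 - 0.649x = 49.164 + 3.449x → x* = 12.3551.

x* = 12.355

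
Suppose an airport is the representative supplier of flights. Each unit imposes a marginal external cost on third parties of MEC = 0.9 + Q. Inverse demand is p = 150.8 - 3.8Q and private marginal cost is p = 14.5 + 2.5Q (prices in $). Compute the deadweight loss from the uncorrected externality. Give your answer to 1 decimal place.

Market equilibrium (private): 14.5 + 2.5Q = 150.8 - 3.8Q → Q_m = 21.6349.
Social marginal cost = private MC + MEC = 15.4 + 3.5Q.
Set SMC = demand: 15.4 + 3.5Q = 150.8 - 3.8Q → Q* = 18.5479.
Between Q* and Q_m the wedge SMC − demand runs linearly from 0 to MEC(Q_m), so the loss is a triangle.
DWL = ½ × 3.0870 × 22.5349 = 34.7826.

DWL = $34.8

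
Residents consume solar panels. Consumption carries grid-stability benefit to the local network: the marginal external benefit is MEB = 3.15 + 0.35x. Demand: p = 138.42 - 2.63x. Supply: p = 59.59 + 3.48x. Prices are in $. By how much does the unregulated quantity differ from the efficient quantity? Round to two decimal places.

Market equilibrium (private): 59.59 + 3.48x = 138.42 - 2.63x → x_m = 12.9018.
Social marginal benefit = demand + MEB = 141.57 - 2.28x.
Set SMB = MC: 141.57 - 2.28x = 59.59 + 3.48x → x* = 14.2326.
Gap = |12.9018 − 14.2326| = 1.3308.

1.33 units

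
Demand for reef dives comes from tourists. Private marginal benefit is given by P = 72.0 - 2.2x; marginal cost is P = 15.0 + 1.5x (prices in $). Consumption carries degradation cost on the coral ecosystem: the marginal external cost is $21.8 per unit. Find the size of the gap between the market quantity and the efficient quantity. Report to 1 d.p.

5.9 units

Market equilibrium (private): 15.0 + 1.5x = 72.0 - 2.2x → x_m = 15.4054.
Social marginal benefit = demand − MEC = 50.2 - 2.2x.
Set SMB = MC: 50.2 - 2.2x = 15.0 + 1.5x → x* = 9.5135.
Gap = |15.4054 − 9.5135| = 5.8919.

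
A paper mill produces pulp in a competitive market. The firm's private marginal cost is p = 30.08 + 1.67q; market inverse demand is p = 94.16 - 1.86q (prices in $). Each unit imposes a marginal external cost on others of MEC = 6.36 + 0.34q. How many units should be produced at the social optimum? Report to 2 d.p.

Social marginal cost = private MC + MEC = 36.44 + 2.01q.
Set SMC = demand: 36.44 + 2.01q = 94.16 - 1.86q → q* = 14.9147.

q* = 14.91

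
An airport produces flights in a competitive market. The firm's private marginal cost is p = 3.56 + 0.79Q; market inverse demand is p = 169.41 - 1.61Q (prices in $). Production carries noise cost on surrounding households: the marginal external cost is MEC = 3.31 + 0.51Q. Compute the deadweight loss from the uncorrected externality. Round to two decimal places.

Market equilibrium (private): 3.56 + 0.79Q = 169.41 - 1.61Q → Q_m = 69.1042.
Social marginal cost = private MC + MEC = 6.87 + 1.30Q.
Set SMC = demand: 6.87 + 1.30Q = 169.41 - 1.61Q → Q* = 55.8557.
Between Q* and Q_m the wedge SMC − demand runs linearly from 0 to MEC(Q_m), so the loss is a triangle.
DWL = ½ × 13.2485 × 38.5531 = 255.3854.

DWL = $255.39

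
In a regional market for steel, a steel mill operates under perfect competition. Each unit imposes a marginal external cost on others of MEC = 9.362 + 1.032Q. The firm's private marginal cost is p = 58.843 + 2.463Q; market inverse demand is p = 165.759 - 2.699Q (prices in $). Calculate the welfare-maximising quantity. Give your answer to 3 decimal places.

Q* = 15.750

Social marginal cost = private MC + MEC = 68.205 + 3.495Q.
Set SMC = demand: 68.205 + 3.495Q = 165.759 - 2.699Q → Q* = 15.7498.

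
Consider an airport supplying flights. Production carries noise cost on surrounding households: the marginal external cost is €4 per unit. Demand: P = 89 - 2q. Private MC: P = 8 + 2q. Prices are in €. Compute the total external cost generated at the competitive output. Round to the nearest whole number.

€81

Market equilibrium (private): 8 + 2q = 89 - 2q → q_m = 20.2500.
Total external cost = MEC × q_m = 4 × 20.2500 = 81.0000.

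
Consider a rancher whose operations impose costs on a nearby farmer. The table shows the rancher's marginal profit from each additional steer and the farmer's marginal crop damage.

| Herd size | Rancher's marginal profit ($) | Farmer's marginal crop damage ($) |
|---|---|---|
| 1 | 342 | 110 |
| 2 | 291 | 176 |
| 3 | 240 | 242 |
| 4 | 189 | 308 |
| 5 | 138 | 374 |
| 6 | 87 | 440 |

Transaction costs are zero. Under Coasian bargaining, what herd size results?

Bargaining reaches the level where marginal profit last exceeds marginal crop damage.
That holds through level 2 (291 ≥ 176) but not at 3 (240 < 242).

2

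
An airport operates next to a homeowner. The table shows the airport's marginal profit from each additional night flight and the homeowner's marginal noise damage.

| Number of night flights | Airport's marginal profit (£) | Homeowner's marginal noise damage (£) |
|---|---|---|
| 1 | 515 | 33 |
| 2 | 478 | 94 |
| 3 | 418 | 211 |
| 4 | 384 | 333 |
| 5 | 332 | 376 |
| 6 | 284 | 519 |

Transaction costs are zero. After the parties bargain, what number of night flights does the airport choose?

4

Bargaining reaches the level where marginal profit last exceeds marginal noise damage.
That holds through level 4 (384 ≥ 333) but not at 5 (332 < 376).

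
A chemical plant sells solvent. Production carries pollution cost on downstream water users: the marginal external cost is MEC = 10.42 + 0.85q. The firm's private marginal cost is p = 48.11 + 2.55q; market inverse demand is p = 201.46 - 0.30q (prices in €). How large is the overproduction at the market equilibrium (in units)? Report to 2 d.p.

15.18 units

Market equilibrium (private): 48.11 + 2.55q = 201.46 - 0.30q → q_m = 53.8070.
Social marginal cost = private MC + MEC = 58.53 + 3.40q.
Set SMC = demand: 58.53 + 3.40q = 201.46 - 0.30q → q* = 38.6297.
Gap = |53.8070 − 38.6297| = 15.1773.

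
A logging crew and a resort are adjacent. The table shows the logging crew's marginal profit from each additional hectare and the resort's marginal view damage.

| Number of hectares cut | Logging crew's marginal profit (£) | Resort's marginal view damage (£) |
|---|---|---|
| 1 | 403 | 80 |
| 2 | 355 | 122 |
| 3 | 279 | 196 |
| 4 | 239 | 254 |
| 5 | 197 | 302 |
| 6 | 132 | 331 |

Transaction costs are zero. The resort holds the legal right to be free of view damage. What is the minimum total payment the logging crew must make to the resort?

Efficient level: marginal profit ≥ marginal view damage through level 3, so k* = 3.
With the resort holding the right, the logging crew must at least compensate total damage at k*: 80 + 122 + 196 = 398.

£398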